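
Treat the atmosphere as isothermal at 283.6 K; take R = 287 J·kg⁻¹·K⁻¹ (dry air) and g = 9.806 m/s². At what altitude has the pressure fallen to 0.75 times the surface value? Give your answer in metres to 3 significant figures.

z ≈ 2390 m

Scale height: H = RT/g = 287 × 283.6 / 9.806 = 8300.3 m.
Set P/P₀ = exp(−z/H) = 0.75, so z = −H ln(0.75).
−ln(0.75) = 0.28768; z = 8300.3 × 0.28768 = 2387.8 m.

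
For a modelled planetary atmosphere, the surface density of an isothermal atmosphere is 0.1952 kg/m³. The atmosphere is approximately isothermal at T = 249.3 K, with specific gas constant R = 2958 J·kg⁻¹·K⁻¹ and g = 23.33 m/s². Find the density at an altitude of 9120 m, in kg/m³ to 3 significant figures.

Scale height: H = RT/g = 2958 × 249.3 / 23.33 = 31609 m.
In an isothermal atmosphere, density decays like pressure: ρ = ρ₀ exp(−z/H).
z/H = 9120.0/31609 = 0.28853; exp(−0.28853) = 0.74936.
ρ = 0.1952 × 0.74936 = 0.14628 kg/m³.

ρ ≈ 0.146 kg/m³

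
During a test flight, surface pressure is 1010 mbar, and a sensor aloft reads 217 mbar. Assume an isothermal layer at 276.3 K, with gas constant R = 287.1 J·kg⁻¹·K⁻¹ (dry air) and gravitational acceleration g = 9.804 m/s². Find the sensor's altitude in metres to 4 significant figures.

z ≈ 12440 m

Scale height: H = RT/g = 287.1 × 276.3 / 9.804 = 8091.2 m.
Invert the barometric formula: z = H ln(P₀/P).
P₀/P = 1010/217 = 4.6544; ln(4.6544) = 1.5378.
z = 8091.2 × 1.5378 = 12443 m.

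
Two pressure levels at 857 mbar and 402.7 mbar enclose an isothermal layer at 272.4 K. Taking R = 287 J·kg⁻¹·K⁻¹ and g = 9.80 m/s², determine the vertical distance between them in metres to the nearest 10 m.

Δz ≈ 6020 m

Hypsometric equation: Δz = (R T̄/g) ln(P₁/P₂).
R T̄/g = 287 × 272.4 / 9.80 = 7977.4 m.
ln(857/402.7) = ln(2.1281) = 0.75523.
Δz = 7977.4 × 0.75523 = 6024.8 m.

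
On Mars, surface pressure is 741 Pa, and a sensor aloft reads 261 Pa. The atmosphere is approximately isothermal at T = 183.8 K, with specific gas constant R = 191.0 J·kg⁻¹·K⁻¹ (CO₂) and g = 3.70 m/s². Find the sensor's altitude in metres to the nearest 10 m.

Scale height: H = RT/g = 191.0 × 183.8 / 3.70 = 9488.1 m.
Invert the barometric formula: z = H ln(P₀/P).
P₀/P = 741/261 = 2.8391; ln(2.8391) = 1.0435.
z = 9488.1 × 1.0435 = 9900.8 m.

z ≈ 9900 m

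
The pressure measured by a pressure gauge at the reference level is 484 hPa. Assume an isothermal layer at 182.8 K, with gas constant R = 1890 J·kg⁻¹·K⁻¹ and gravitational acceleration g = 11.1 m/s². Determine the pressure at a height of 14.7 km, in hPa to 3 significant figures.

Scale height: H = RT/g = 1890 × 182.8 / 11.1 = 31125 m.
Barometric formula: P = P₀ exp(−z/H).
z/H = 14700/31125 = 0.47229; exp(−0.47229) = 0.62357.
P = 484 × 0.62357 = 301.81 hPa.

P ≈ 302 hPa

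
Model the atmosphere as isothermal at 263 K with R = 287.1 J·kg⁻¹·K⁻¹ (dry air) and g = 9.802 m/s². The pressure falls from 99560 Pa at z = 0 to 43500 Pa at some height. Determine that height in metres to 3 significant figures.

Scale height: H = RT/g = 287.1 × 263 / 9.802 = 7703.3 m.
Invert the barometric formula: z = H ln(P₀/P).
P₀/P = 99560/43500 = 2.2887; ln(2.2887) = 0.82798.
z = 7703.3 × 0.82798 = 6378.2 m.

z ≈ 6380 m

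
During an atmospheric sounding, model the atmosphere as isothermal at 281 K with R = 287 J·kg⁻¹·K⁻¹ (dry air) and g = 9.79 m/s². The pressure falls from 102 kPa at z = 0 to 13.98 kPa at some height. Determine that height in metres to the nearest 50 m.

Scale height: H = RT/g = 287 × 281 / 9.79 = 8237.7 m.
Invert the barometric formula: z = H ln(P₀/P).
P₀/P = 102/13.98 = 7.2961; ln(7.2961) = 1.9873.
z = 8237.7 × 1.9873 = 16371 m.

z ≈ 16350 m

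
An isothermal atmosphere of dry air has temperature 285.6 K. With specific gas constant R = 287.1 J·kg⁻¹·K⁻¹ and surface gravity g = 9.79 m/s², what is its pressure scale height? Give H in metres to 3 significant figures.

H ≈ 8380 m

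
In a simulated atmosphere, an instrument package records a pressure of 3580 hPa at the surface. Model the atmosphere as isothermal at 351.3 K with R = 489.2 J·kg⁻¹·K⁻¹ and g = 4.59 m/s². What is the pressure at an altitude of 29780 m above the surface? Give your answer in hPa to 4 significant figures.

Scale height: H = RT/g = 489.2 × 351.3 / 4.59 = 37441 m.
Barometric formula: P = P₀ exp(−z/H).
z/H = 29780/37441 = 0.79538; exp(−0.79538) = 0.45141.
P = 3580 × 0.45141 = 1616.0 hPa.

P ≈ 1616 hPa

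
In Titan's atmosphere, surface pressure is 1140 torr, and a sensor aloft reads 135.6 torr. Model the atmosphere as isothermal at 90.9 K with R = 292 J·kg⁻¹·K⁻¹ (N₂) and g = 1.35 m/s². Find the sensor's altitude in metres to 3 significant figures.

Scale height: H = RT/g = 292 × 90.9 / 1.35 = 19661 m.
Invert the barometric formula: z = H ln(P₀/P).
P₀/P = 1140/135.6 = 8.4071; ln(8.4071) = 2.1291.
z = 19661 × 2.1291 = 41860 m.

z ≈ 41900 m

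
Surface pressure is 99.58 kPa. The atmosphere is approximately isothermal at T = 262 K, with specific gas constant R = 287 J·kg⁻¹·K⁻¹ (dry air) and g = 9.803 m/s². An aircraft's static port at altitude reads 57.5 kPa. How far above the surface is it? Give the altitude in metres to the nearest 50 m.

z ≈ 4200 m

Scale height: H = RT/g = 287 × 262 / 9.803 = 7670.5 m.
Invert the barometric formula: z = H ln(P₀/P).
P₀/P = 99.58/57.5 = 1.7318; ln(1.7318) = 0.54916.
z = 7670.5 × 0.54916 = 4212.3 m.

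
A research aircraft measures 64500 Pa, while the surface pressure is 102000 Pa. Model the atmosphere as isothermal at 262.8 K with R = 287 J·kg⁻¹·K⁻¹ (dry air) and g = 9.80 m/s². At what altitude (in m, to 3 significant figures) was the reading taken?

z ≈ 3530 m

Scale height: H = RT/g = 287 × 262.8 / 9.80 = 7696.3 m.
Invert the barometric formula: z = H ln(P₀/P).
P₀/P = 102000/64500 = 1.5814; ln(1.5814) = 0.45831.
z = 7696.3 × 0.45831 = 3527.3 m.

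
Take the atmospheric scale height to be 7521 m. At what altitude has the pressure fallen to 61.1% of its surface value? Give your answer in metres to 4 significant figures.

z ≈ 3705 m

Set P/P₀ = exp(−z/H) = 0.611, so z = −H ln(0.611).
−ln(0.611) = 0.49266; z = 7521.0 × 0.49266 = 3705.3 m.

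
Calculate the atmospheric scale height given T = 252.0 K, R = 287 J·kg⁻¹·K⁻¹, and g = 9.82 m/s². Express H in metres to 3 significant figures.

The scale height of an isothermal atmosphere is H = RT/g.
H = 287 × 252.0 / 9.82 = 72324/9.82 = 7365.0 m.

H ≈ 7360 m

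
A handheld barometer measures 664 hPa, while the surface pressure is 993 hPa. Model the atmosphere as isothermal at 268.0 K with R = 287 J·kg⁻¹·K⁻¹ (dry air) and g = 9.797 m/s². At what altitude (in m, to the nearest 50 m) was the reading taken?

Scale height: H = RT/g = 287 × 268.0 / 9.797 = 7851.0 m.
Invert the barometric formula: z = H ln(P₀/P).
P₀/P = 993/664 = 1.4955; ln(1.4955) = 0.40246.
z = 7851.0 × 0.40246 = 3159.7 m.

z ≈ 3150 m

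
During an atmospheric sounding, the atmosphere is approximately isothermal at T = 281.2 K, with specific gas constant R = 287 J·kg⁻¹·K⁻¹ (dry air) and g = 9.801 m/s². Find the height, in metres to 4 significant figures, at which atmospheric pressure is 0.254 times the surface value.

Scale height: H = RT/g = 287 × 281.2 / 9.801 = 8234.3 m.
Set P/P₀ = exp(−z/H) = 0.254, so z = −H ln(0.254).
−ln(0.254) = 1.3704; z = 8234.3 × 1.3704 = 11284 m.

z ≈ 11280 m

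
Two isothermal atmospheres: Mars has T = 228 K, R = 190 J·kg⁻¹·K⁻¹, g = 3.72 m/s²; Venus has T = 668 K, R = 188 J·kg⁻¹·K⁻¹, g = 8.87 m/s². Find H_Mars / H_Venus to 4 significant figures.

H = RT/g for each body.
H_Mars = 190 × 228 / 3.72 = 11645 m.
H_Venus = 188 × 668 / 8.87 = 14158 m.
H_Mars/H_Venus = 11645/14158 = 0.82250.

H_Mars/H_Venus ≈ 0.8225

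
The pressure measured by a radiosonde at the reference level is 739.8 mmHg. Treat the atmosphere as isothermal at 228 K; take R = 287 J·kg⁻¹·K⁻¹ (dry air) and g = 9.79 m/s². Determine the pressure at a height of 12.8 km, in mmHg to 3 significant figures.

Scale height: H = RT/g = 287 × 228 / 9.79 = 6684.0 m.
Barometric formula: P = P₀ exp(−z/H).
z/H = 12800/6684.0 = 1.9150; exp(−1.9150) = 0.14734.
P = 739.8 × 0.14734 = 109.00 mmHg.

P ≈ 109 mmHg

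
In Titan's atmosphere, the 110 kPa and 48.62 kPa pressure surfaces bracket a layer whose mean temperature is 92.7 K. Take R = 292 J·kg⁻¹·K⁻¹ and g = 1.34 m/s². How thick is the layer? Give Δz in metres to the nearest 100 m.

Hypsometric equation: Δz = (R T̄/g) ln(P₁/P₂).
R T̄/g = 292 × 92.7 / 1.34 = 20200 m.
ln(110/48.62) = ln(2.2624) = 0.81643.
Δz = 20200 × 0.81643 = 16492 m.

Δz ≈ 16500 m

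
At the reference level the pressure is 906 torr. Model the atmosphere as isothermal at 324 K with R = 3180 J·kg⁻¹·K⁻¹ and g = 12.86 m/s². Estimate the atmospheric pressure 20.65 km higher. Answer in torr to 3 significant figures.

P ≈ 700 torr

Scale height: H = RT/g = 3180 × 324 / 12.86 = 80118 m.
Barometric formula: P = P₀ exp(−z/H).
z/H = 20650/80118 = 0.25774; exp(−0.25774) = 0.77280.
P = 906 × 0.77280 = 700.16 torr.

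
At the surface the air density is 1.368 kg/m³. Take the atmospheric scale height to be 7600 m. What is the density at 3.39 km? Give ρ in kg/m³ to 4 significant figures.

In an isothermal atmosphere, density decays like pressure: ρ = ρ₀ exp(−z/H).
z/H = 3390.0/7600.0 = 0.44605; exp(−0.44605) = 0.64015.
ρ = 1.368 × 0.64015 = 0.87573 kg/m³.

ρ ≈ 0.8757 kg/m³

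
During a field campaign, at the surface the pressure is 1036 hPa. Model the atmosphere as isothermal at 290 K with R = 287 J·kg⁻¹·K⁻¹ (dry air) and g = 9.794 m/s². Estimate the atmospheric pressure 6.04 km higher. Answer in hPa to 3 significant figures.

Scale height: H = RT/g = 287 × 290 / 9.794 = 8498.1 m.
Barometric formula: P = P₀ exp(−z/H).
z/H = 6040.0/8498.1 = 0.71075; exp(−0.71075) = 0.49128.
P = 1036 × 0.49128 = 508.97 hPa.

P ≈ 509 hPa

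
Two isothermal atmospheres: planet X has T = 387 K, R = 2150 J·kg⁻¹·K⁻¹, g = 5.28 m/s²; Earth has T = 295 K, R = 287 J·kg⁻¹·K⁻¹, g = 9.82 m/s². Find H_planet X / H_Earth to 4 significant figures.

H_planet X/H_Earth ≈ 18.28

H = RT/g for each body.
H_planet X = 2150 × 387 / 5.28 = 157590 m.
H_Earth = 287 × 295 / 9.82 = 8621.7 m.
H_planet X/H_Earth = 157590/8621.7 = 18.278.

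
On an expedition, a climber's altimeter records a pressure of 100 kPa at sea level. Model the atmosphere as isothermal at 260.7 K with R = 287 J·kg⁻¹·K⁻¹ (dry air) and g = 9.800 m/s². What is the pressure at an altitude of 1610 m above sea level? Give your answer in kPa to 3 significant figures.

P ≈ 81.0 kPa

Scale height: H = RT/g = 287 × 260.7 / 9.800 = 7634.8 m.
Barometric formula: P = P₀ exp(−z/H).
z/H = 1610.0/7634.8 = 0.21088; exp(−0.21088) = 0.80987.
P = 100 × 0.80987 = 80.987 kPa.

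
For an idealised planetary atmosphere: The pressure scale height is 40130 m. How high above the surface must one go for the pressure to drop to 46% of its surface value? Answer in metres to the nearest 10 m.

Set P/P₀ = exp(−z/H) = 0.46, so z = −H ln(0.46).
−ln(0.46) = 0.77653; z = 40130 × 0.77653 = 31162 m.

z ≈ 31160 m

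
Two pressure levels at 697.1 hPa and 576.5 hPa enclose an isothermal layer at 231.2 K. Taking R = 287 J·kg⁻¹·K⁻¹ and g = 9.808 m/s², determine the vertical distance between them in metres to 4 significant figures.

Hypsometric equation: Δz = (R T̄/g) ln(P₁/P₂).
R T̄/g = 287 × 231.2 / 9.808 = 6765.3 m.
ln(697.1/576.5) = ln(1.2092) = 0.18996.
Δz = 6765.3 × 0.18996 = 1285.1 m.

Δz ≈ 1285 m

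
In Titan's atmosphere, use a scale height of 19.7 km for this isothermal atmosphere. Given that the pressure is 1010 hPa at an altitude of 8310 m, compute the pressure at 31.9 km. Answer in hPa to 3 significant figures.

Between two levels, P₂ = P₁ exp(−Δz/H) with Δz = z₂ − z₁.
Δz = 31900 − 8310.0 = 23590 m; Δz/H = 23590/19700 = 1.1975.
P₂ = 1010 × exp(−1.1975) = 1010 × 0.30195 = 304.97 hPa.

P ≈ 305 hPa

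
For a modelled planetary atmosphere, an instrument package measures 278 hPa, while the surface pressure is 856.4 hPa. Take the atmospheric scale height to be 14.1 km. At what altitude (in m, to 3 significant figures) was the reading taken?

Invert the barometric formula: z = H ln(P₀/P).
P₀/P = 856.4/278 = 3.0806; ln(3.0806) = 1.1251.
z = 14100 × 1.1251 = 15864 m.

z ≈ 15900 m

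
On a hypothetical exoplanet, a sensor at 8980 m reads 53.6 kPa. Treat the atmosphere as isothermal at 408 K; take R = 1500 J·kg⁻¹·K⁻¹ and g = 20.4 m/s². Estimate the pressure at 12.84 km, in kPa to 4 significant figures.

Scale height: H = RT/g = 1500 × 408 / 20.4 = 30000 m.
Between two levels, P₂ = P₁ exp(−Δz/H) with Δz = z₂ − z₁.
Δz = 12840 − 8980.0 = 3860.0 m; Δz/H = 3860.0/30000 = 0.12867.
P₂ = 53.6 × exp(−0.12867) = 53.6 × 0.87926 = 47.128 kPa.

P ≈ 47.13 kPa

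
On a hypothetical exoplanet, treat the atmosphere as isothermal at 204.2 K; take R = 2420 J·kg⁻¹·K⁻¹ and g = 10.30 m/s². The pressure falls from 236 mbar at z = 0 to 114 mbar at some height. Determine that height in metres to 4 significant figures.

z ≈ 34910 m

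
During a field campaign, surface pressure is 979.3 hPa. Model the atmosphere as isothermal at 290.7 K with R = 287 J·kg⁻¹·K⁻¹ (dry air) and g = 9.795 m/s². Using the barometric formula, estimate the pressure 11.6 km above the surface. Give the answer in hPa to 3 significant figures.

P ≈ 251 hPa

Scale height: H = RT/g = 287 × 290.7 / 9.795 = 8517.7 m.
Barometric formula: P = P₀ exp(−z/H).
z/H = 11600/8517.7 = 1.3619; exp(−1.3619) = 0.25617.
P = 979.3 × 0.25617 = 250.87 hPa.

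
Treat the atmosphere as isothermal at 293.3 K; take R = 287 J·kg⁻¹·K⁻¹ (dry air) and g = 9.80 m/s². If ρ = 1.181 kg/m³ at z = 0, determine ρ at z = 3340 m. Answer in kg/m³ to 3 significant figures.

Scale height: H = RT/g = 287 × 293.3 / 9.80 = 8589.5 m.
In an isothermal atmosphere, density decays like pressure: ρ = ρ₀ exp(−z/H).
z/H = 3340.0/8589.5 = 0.38885; exp(−0.38885) = 0.67784.
ρ = 1.181 × 0.67784 = 0.80053 kg/m³.

ρ ≈ 0.801 kg/m³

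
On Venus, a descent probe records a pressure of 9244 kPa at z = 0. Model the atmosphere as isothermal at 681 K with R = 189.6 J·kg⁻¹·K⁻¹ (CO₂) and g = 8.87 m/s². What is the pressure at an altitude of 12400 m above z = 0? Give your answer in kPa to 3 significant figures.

Scale height: H = RT/g = 189.6 × 681 / 8.87 = 14557 m.
Barometric formula: P = P₀ exp(−z/H).
z/H = 12400/14557 = 0.85182; exp(−0.85182) = 0.42664.
P = 9244 × 0.42664 = 3943.9 kPa.

P ≈ 3940 kPa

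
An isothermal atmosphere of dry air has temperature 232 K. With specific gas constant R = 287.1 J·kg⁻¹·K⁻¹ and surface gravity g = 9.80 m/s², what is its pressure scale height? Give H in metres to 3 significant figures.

The scale height of an isothermal atmosphere is H = RT/g.
H = 287.1 × 232 / 9.80 = 66607/9.80 = 6796.6 m.

H ≈ 6800 m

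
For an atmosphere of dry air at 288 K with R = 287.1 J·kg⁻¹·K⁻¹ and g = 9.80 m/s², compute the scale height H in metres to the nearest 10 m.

The scale height of an isothermal atmosphere is H = RT/g.
H = 287.1 × 288 / 9.80 = 82685/9.80 = 8437.2 m.

H ≈ 8440 m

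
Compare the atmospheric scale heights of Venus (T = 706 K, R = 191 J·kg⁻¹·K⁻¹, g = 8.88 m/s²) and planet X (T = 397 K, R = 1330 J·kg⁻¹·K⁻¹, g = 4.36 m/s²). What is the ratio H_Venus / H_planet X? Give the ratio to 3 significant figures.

H_Venus/H_planet X ≈ 0.125

H = RT/g for each body.
H_Venus = 191 × 706 / 8.88 = 15185 m.
H_planet X = 1330 × 397 / 4.36 = 121100 m.
H_Venus/H_planet X = 15185/121100 = 0.12539.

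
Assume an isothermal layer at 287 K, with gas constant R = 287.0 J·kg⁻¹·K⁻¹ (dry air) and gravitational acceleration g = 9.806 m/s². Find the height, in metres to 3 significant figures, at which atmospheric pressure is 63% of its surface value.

Scale height: H = RT/g = 287.0 × 287 / 9.806 = 8399.9 m.
Set P/P₀ = exp(−z/H) = 0.63, so z = −H ln(0.63).
−ln(0.63) = 0.46204; z = 8399.9 × 0.46204 = 3881.1 m.

z ≈ 3880 m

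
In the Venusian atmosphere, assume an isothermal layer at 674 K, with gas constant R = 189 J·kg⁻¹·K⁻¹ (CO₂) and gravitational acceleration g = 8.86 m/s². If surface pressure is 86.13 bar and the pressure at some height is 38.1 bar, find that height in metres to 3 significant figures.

Scale height: H = RT/g = 189 × 674 / 8.86 = 14378 m.
Invert the barometric formula: z = H ln(P₀/P).
P₀/P = 86.13/38.1 = 2.2606; ln(2.2606) = 0.81563.
z = 14378 × 0.81563 = 11727 m.

z ≈ 11700 m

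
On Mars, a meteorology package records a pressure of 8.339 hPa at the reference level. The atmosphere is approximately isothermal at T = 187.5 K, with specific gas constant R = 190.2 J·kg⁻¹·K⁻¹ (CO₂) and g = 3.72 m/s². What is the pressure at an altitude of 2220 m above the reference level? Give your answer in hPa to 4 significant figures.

P ≈ 6.615 hPa

Scale height: H = RT/g = 190.2 × 187.5 / 3.72 = 9586.7 m.
Barometric formula: P = P₀ exp(−z/H).
z/H = 2220.0/9586.7 = 0.23157; exp(−0.23157) = 0.79329.
P = 8.339 × 0.79329 = 6.6152 hPa.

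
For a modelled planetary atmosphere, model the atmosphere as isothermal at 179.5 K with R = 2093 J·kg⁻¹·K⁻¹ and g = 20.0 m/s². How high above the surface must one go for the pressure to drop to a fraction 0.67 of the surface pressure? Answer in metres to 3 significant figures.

Scale height: H = RT/g = 2093 × 179.5 / 20.0 = 18785 m.
Set P/P₀ = exp(−z/H) = 0.67, so z = −H ln(0.67).
−ln(0.67) = 0.40048; z = 18785 × 0.40048 = 7523.0 m.

z ≈ 7520 m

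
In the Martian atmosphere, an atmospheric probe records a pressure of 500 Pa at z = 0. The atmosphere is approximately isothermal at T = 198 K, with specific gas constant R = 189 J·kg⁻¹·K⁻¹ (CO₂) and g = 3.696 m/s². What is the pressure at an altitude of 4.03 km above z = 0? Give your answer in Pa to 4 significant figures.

P ≈ 335.8 Pa

Scale height: H = RT/g = 189 × 198 / 3.696 = 10125 m.
Barometric formula: P = P₀ exp(−z/H).
z/H = 4030.0/10125 = 0.39802; exp(−0.39802) = 0.67165.
P = 500 × 0.67165 = 335.82 Pa.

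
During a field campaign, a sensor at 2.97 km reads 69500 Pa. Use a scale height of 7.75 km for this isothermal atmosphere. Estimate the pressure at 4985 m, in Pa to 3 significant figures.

Between two levels, P₂ = P₁ exp(−Δz/H) with Δz = z₂ − z₁.
Δz = 4985.0 − 2970.0 = 2015.0 m; Δz/H = 2015.0/7750.0 = 0.26000.
P₂ = 69500 × exp(−0.26000) = 69500 × 0.77105 = 53588 Pa.

P ≈ 53600 Pa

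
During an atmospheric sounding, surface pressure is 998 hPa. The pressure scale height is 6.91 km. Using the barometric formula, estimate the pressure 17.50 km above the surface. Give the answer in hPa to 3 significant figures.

P ≈ 79.3 hPa

Barometric formula: P = P₀ exp(−z/H).
z/H = 17500/6910.0 = 2.5326; exp(−2.5326) = 0.079452.
P = 998 × 0.079452 = 79.293 hPa.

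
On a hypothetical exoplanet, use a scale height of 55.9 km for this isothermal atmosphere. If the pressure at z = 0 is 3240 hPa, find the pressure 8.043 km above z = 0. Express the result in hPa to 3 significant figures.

P ≈ 2810 hPa

Barometric formula: P = P₀ exp(−z/H).
z/H = 8043.0/55900 = 0.14388; exp(−0.14388) = 0.86599.
P = 3240 × 0.86599 = 2805.8 hPa.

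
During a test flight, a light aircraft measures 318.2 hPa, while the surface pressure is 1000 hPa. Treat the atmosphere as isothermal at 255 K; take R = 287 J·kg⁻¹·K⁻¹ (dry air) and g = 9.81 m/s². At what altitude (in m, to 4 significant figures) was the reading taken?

Scale height: H = RT/g = 287 × 255 / 9.81 = 7460.2 m.
Invert the barometric formula: z = H ln(P₀/P).
P₀/P = 1000/318.2 = 3.1427; ln(3.1427) = 1.1451.
z = 7460.2 × 1.1451 = 8542.7 m.

z ≈ 8543 m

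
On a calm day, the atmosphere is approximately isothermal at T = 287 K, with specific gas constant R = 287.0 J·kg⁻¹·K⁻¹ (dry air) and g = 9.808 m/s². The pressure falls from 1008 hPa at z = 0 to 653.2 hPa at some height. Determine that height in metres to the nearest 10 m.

Scale height: H = RT/g = 287.0 × 287 / 9.808 = 8398.1 m.
Invert the barometric formula: z = H ln(P₀/P).
P₀/P = 1008/653.2 = 1.5432; ln(1.5432) = 0.43386.
z = 8398.1 × 0.43386 = 3643.6 m.

z ≈ 3640 m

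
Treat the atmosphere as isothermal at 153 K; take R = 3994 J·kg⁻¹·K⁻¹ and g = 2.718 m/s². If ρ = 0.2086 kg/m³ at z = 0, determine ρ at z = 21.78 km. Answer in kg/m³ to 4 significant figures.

Scale height: H = RT/g = 3994 × 153 / 2.718 = 224830 m.
In an isothermal atmosphere, density decays like pressure: ρ = ρ₀ exp(−z/H).
z/H = 21780/224830 = 0.096873; exp(−0.096873) = 0.90767.
ρ = 0.2086 × 0.90767 = 0.18934 kg/m³.

ρ ≈ 0.1893 kg/m³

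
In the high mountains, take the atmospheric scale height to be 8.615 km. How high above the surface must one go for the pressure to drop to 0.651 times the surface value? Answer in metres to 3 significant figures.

Set P/P₀ = exp(−z/H) = 0.651, so z = −H ln(0.651).
−ln(0.651) = 0.42925; z = 8615.0 × 0.42925 = 3698.0 m.

z ≈ 3700 m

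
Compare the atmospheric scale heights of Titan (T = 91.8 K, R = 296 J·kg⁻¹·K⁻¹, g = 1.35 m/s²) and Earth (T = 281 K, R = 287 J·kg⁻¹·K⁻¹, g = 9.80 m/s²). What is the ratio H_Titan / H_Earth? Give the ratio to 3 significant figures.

H = RT/g for each body.
H_Titan = 296 × 91.8 / 1.35 = 20128 m.
H_Earth = 287 × 281 / 9.80 = 8229.3 m.
H_Titan/H_Earth = 20128/8229.3 = 2.4459.

H_Titan/H_Earth ≈ 2.45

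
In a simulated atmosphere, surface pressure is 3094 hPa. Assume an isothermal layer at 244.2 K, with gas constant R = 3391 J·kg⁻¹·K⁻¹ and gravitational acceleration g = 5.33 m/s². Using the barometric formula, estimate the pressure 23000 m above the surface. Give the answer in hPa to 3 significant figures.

P ≈ 2670 hPa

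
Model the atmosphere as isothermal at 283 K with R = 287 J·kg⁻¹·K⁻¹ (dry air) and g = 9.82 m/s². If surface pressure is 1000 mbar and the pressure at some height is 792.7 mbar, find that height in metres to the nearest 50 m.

z ≈ 1900 m

Scale height: H = RT/g = 287 × 283 / 9.82 = 8271.0 m.
Invert the barometric formula: z = H ln(P₀/P).
P₀/P = 1000/792.7 = 1.2615; ln(1.2615) = 0.23230.
z = 8271.0 × 0.23230 = 1921.4 m.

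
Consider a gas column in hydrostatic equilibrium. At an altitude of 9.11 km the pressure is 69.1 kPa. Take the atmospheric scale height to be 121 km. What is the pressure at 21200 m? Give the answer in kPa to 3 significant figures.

P ≈ 62.5 kPa

Between two levels, P₂ = P₁ exp(−Δz/H) with Δz = z₂ − z₁.
Δz = 21200 − 9110.0 = 12090 m; Δz/H = 12090/121000 = 0.099917.
P₂ = 69.1 × exp(−0.099917) = 69.1 × 0.90491 = 62.529 kPa.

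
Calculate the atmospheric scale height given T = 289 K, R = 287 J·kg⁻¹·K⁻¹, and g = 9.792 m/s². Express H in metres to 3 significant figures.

The scale height of an isothermal atmosphere is H = RT/g.
H = 287 × 289 / 9.792 = 82943/9.792 = 8470.5 m.

H ≈ 8470 m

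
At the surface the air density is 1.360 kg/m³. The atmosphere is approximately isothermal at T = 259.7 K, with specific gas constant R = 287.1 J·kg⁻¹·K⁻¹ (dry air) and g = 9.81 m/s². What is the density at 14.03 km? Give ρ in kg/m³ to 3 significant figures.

ρ ≈ 0.215 kg/m³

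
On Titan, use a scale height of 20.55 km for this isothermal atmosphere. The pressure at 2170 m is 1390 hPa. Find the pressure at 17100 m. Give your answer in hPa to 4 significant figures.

P ≈ 672.2 hPa

Between two levels, P₂ = P₁ exp(−Δz/H) with Δz = z₂ − z₁.
Δz = 17100 − 2170.0 = 14930 m; Δz/H = 14930/20550 = 0.72652.
P₂ = 1390 × exp(−0.72652) = 1390 × 0.48359 = 672.19 hPa.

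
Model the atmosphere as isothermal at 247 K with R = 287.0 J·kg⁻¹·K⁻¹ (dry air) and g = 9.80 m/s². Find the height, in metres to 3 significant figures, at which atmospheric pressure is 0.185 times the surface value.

z ≈ 12200 m

Scale height: H = RT/g = 287.0 × 247 / 9.80 = 7233.6 m.
Set P/P₀ = exp(−z/H) = 0.185, so z = −H ln(0.185).
−ln(0.185) = 1.6874; z = 7233.6 × 1.6874 = 12206 m.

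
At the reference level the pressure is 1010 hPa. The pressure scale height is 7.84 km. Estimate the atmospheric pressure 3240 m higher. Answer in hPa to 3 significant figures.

P ≈ 668 hPa

Barometric formula: P = P₀ exp(−z/H).
z/H = 3240.0/7840.0 = 0.41327; exp(−0.41327) = 0.66148.
P = 1010 × 0.66148 = 668.09 hPa.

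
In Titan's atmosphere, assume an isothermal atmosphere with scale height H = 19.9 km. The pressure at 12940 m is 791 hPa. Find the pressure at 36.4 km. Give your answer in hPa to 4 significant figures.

P ≈ 243.3 hPa

Between two levels, P₂ = P₁ exp(−Δz/H) with Δz = z₂ − z₁.
Δz = 36400 − 12940 = 23460 m; Δz/H = 23460/19900 = 1.1789.
P₂ = 791 × exp(−1.1789) = 791 × 0.30762 = 243.33 hPa.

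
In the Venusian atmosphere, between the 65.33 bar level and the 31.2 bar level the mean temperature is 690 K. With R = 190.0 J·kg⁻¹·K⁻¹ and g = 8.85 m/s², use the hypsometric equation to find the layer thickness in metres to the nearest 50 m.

Hypsometric equation: Δz = (R T̄/g) ln(P₁/P₂).
R T̄/g = 190.0 × 690 / 8.85 = 14814 m.
ln(65.33/31.2) = ln(2.0939) = 0.73903.
Δz = 14814 × 0.73903 = 10948 m.

Δz ≈ 10950 m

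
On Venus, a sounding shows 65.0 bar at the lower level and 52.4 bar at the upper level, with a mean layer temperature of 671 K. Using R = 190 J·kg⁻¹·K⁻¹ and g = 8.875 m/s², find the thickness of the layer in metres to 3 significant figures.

Δz ≈ 3100 m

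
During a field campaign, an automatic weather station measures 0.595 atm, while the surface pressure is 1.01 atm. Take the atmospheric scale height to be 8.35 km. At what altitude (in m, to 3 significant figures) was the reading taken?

z ≈ 4420 m

Invert the barometric formula: z = H ln(P₀/P).
P₀/P = 1.01/0.595 = 1.6975; ln(1.6975) = 0.52916.
z = 8350.0 × 0.52916 = 4418.5 m.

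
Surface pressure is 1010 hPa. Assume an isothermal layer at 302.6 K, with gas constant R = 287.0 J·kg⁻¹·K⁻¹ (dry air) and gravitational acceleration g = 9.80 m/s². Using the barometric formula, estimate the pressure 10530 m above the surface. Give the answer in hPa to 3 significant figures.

Scale height: H = RT/g = 287.0 × 302.6 / 9.80 = 8861.9 m.
Barometric formula: P = P₀ exp(−z/H).
z/H = 10530/8861.9 = 1.1882; exp(−1.1882) = 0.30477.
P = 1010 × 0.30477 = 307.82 hPa.

P ≈ 308 hPa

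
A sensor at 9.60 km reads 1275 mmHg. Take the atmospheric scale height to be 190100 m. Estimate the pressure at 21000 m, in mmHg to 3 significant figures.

P ≈ 1200 mmHg

Between two levels, P₂ = P₁ exp(−Δz/H) with Δz = z₂ − z₁.
Δz = 21000 − 9600.0 = 11400 m; Δz/H = 11400/190100 = 0.059968.
P₂ = 1275 × exp(−0.059968) = 1275 × 0.94179 = 1200.8 mmHg.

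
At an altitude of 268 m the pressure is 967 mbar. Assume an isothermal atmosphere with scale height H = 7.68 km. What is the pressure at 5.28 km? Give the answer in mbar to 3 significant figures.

P ≈ 504 mbar

Between two levels, P₂ = P₁ exp(−Δz/H) with Δz = z₂ − z₁.
Δz = 5280.0 − 268.00 = 5012.0 m; Δz/H = 5012.0/7680.0 = 0.65260.
P₂ = 967 × exp(−0.65260) = 967 × 0.52069 = 503.51 mbar.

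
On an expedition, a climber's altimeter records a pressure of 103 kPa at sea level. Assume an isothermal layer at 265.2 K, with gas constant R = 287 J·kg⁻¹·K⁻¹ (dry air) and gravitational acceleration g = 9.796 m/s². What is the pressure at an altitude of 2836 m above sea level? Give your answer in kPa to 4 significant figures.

Scale height: H = RT/g = 287 × 265.2 / 9.796 = 7769.7 m.
Barometric formula: P = P₀ exp(−z/H).
z/H = 2836.0/7769.7 = 0.36501; exp(−0.36501) = 0.69419.
P = 103 × 0.69419 = 71.502 kPa.

P ≈ 71.50 kPa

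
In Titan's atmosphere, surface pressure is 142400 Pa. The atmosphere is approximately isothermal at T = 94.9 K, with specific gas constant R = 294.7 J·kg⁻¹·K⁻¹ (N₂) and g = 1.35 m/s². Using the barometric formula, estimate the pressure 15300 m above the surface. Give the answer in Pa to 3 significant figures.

Scale height: H = RT/g = 294.7 × 94.9 / 1.35 = 20716 m.
Barometric formula: P = P₀ exp(−z/H).
z/H = 15300/20716 = 0.73856; exp(−0.73856) = 0.47780.
P = 142400 × 0.47780 = 68039 Pa.

P ≈ 68000 Pa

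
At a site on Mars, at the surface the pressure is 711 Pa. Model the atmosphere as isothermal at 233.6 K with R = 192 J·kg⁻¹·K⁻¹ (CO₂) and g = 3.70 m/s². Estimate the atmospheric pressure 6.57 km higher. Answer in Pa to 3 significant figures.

Scale height: H = RT/g = 192 × 233.6 / 3.70 = 12122 m.
Barometric formula: P = P₀ exp(−z/H).
z/H = 6570.0/12122 = 0.54199; exp(−0.54199) = 0.58159.
P = 711 × 0.58159 = 413.51 Pa.

P ≈ 414 Pa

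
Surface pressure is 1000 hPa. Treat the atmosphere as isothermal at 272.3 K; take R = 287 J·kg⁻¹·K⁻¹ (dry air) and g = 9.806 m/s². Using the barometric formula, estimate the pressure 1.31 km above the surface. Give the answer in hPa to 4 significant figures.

P ≈ 848.4 hPa

Scale height: H = RT/g = 287 × 272.3 / 9.806 = 7969.6 m.
Barometric formula: P = P₀ exp(−z/H).
z/H = 1310.0/7969.6 = 0.16437; exp(−0.16437) = 0.84843.
P = 1000 × 0.84843 = 848.43 hPa.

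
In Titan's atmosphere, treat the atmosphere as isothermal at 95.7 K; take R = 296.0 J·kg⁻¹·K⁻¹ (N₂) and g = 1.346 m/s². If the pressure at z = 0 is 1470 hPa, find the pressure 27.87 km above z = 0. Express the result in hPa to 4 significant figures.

Scale height: H = RT/g = 296.0 × 95.7 / 1.346 = 21045 m.
Barometric formula: P = P₀ exp(−z/H).
z/H = 27870/21045 = 1.3243; exp(−1.3243) = 0.26599.
P = 1470 × 0.26599 = 391.01 hPa.

P ≈ 391.0 hPa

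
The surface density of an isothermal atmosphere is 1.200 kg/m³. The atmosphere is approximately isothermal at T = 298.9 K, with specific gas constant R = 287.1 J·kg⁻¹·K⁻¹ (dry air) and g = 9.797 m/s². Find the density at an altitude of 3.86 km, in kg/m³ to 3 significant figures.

Scale height: H = RT/g = 287.1 × 298.9 / 9.797 = 8759.2 m.
In an isothermal atmosphere, density decays like pressure: ρ = ρ₀ exp(−z/H).
z/H = 3860.0/8759.2 = 0.44068; exp(−0.44068) = 0.64360.
ρ = 1.200 × 0.64360 = 0.77232 kg/m³.

ρ ≈ 0.772 kg/m³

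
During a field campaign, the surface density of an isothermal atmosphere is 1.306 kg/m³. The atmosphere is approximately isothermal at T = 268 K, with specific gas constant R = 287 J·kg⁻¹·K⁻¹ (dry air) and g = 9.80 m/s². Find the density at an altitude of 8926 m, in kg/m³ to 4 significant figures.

Scale height: H = RT/g = 287 × 268 / 9.80 = 7848.6 m.
In an isothermal atmosphere, density decays like pressure: ρ = ρ₀ exp(−z/H).
z/H = 8926.0/7848.6 = 1.1373; exp(−1.1373) = 0.32068.
ρ = 1.306 × 0.32068 = 0.41881 kg/m³.

ρ ≈ 0.4188 kg/m³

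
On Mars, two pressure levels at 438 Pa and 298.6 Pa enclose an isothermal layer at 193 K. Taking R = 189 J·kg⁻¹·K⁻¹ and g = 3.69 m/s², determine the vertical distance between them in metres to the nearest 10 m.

Δz ≈ 3790 m

Hypsometric equation: Δz = (R T̄/g) ln(P₁/P₂).
R T̄/g = 189 × 193 / 3.69 = 9885.4 m.
ln(438/298.6) = ln(1.4668) = 0.38308.
Δz = 9885.4 × 0.38308 = 3786.9 m.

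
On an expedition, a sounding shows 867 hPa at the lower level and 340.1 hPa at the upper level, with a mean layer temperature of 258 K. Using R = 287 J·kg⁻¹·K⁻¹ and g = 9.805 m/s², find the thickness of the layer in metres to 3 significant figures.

Hypsometric equation: Δz = (R T̄/g) ln(P₁/P₂).
R T̄/g = 287 × 258 / 9.805 = 7551.9 m.
ln(867/340.1) = ln(2.5493) = 0.93582.
Δz = 7551.9 × 0.93582 = 7067.2 m.

Δz ≈ 7070 m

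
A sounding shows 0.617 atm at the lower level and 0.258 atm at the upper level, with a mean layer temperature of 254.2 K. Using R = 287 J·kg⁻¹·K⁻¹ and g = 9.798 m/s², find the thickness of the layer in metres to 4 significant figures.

Δz ≈ 6492 m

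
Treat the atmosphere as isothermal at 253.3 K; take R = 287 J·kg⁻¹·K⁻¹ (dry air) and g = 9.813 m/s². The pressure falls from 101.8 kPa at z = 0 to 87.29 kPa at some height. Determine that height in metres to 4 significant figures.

Scale height: H = RT/g = 287 × 253.3 / 9.813 = 7408.2 m.
Invert the barometric formula: z = H ln(P₀/P).
P₀/P = 101.8/87.29 = 1.1662; ln(1.1662) = 0.15375.
z = 7408.2 × 0.15375 = 1139.0 m.

z ≈ 1139 m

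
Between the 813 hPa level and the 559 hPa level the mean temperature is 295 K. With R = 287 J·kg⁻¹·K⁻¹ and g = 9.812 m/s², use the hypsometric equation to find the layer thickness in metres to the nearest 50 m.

Δz ≈ 3250 m

Hypsometric equation: Δz = (R T̄/g) ln(P₁/P₂).
R T̄/g = 287 × 295 / 9.812 = 8628.7 m.
ln(813/559) = ln(1.4544) = 0.37459.
Δz = 8628.7 × 0.37459 = 3232.2 m.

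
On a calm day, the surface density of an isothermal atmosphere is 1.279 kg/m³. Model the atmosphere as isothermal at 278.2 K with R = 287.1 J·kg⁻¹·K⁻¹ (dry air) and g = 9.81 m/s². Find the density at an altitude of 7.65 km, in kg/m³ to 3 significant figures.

ρ ≈ 0.500 kg/m³

Scale height: H = RT/g = 287.1 × 278.2 / 9.81 = 8141.8 m.
In an isothermal atmosphere, density decays like pressure: ρ = ρ₀ exp(−z/H).
z/H = 7650.0/8141.8 = 0.93960; exp(−0.93960) = 0.39078.
ρ = 1.279 × 0.39078 = 0.49981 kg/m³.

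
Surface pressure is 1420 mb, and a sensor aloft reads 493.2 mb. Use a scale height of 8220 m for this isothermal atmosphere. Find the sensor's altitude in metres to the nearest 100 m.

z ≈ 8700 m

Invert the barometric formula: z = H ln(P₀/P).
P₀/P = 1420/493.2 = 2.8792; ln(2.8792) = 1.0575.
z = 8220.0 × 1.0575 = 8692.7 m.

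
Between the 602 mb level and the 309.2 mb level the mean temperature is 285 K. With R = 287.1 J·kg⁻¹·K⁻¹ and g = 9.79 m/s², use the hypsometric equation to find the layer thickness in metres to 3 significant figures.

Δz ≈ 5570 m

Hypsometric equation: Δz = (R T̄/g) ln(P₁/P₂).
R T̄/g = 287.1 × 285 / 9.79 = 8357.9 m.
ln(602/309.2) = ln(1.9470) = 0.66629.
Δz = 8357.9 × 0.66629 = 5568.8 m.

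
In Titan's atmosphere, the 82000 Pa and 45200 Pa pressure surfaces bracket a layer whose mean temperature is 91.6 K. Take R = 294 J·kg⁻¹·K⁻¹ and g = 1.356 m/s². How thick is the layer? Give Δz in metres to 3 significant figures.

Hypsometric equation: Δz = (R T̄/g) ln(P₁/P₂).
R T̄/g = 294 × 91.6 / 1.356 = 19860 m.
ln(82000/45200) = ln(1.8142) = 0.59564.
Δz = 19860 × 0.59564 = 11829 m.

Δz ≈ 11800 m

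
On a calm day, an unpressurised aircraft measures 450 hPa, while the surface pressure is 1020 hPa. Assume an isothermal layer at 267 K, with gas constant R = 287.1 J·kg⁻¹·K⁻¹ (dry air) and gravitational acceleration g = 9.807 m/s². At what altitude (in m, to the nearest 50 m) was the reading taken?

Scale height: H = RT/g = 287.1 × 267 / 9.807 = 7816.4 m.
Invert the barometric formula: z = H ln(P₀/P).
P₀/P = 1020/450 = 2.2667; ln(2.2667) = 0.81833.
z = 7816.4 × 0.81833 = 6396.4 m.

z ≈ 6400 m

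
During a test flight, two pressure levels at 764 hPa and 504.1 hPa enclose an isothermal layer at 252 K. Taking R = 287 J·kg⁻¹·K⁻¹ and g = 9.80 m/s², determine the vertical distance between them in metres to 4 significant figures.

Δz ≈ 3069 m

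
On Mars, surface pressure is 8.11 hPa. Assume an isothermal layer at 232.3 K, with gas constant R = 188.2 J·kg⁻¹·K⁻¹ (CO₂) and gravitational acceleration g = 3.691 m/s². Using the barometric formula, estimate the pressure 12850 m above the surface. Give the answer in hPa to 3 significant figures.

Scale height: H = RT/g = 188.2 × 232.3 / 3.691 = 11845 m.
Barometric formula: P = P₀ exp(−z/H).
z/H = 12850/11845 = 1.0848; exp(−1.0848) = 0.33797.
P = 8.11 × 0.33797 = 2.7409 hPa.

P ≈ 2.74 hPa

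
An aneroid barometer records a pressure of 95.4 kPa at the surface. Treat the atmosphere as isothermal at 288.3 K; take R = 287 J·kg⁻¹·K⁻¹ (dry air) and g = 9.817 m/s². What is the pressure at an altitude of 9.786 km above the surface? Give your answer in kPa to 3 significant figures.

P ≈ 29.9 kPa

Scale height: H = RT/g = 287 × 288.3 / 9.817 = 8428.5 m.
Barometric formula: P = P₀ exp(−z/H).
z/H = 9786.0/8428.5 = 1.1611; exp(−1.1611) = 0.31314.
P = 95.4 × 0.31314 = 29.874 kPa.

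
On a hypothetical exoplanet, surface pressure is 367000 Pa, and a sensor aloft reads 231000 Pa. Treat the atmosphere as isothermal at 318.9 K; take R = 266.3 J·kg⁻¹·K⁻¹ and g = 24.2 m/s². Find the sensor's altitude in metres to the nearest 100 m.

z ≈ 1600 m

Scale height: H = RT/g = 266.3 × 318.9 / 24.2 = 3509.2 m.
Invert the barometric formula: z = H ln(P₀/P).
P₀/P = 367000/231000 = 1.5887; ln(1.5887) = 0.46292.
z = 3509.2 × 0.46292 = 1624.5 m.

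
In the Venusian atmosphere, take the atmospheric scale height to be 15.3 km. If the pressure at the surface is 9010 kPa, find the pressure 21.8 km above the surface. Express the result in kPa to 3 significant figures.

P ≈ 2170 kPa

Barometric formula: P = P₀ exp(−z/H).
z/H = 21800/15300 = 1.4248; exp(−1.4248) = 0.24056.
P = 9010 × 0.24056 = 2167.4 kPa.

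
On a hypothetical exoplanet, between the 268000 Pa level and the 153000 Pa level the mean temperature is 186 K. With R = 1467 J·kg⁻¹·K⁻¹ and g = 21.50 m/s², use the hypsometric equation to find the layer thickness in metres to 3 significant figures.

Hypsometric equation: Δz = (R T̄/g) ln(P₁/P₂).
R T̄/g = 1467 × 186 / 21.50 = 12691 m.
ln(268000/153000) = ln(1.7516) = 0.56053.
Δz = 12691 × 0.56053 = 7113.7 m.

Δz ≈ 7110 m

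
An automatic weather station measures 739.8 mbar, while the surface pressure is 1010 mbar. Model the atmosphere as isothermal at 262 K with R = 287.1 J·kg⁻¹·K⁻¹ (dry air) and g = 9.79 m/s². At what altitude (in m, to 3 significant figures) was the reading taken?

Scale height: H = RT/g = 287.1 × 262 / 9.79 = 7683.4 m.
Invert the barometric formula: z = H ln(P₀/P).
P₀/P = 1010/739.8 = 1.3652; ln(1.3652) = 0.31130.
z = 7683.4 × 0.31130 = 2391.8 m.

z ≈ 2390 m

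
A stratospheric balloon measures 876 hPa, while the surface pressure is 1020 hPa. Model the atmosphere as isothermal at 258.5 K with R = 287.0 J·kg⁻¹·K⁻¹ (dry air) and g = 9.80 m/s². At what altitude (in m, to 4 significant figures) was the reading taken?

z ≈ 1152 m

Scale height: H = RT/g = 287.0 × 258.5 / 9.80 = 7570.4 m.
Invert the barometric formula: z = H ln(P₀/P).
P₀/P = 1020/876 = 1.1644; ln(1.1644) = 0.15221.
z = 7570.4 × 0.15221 = 1152.3 m.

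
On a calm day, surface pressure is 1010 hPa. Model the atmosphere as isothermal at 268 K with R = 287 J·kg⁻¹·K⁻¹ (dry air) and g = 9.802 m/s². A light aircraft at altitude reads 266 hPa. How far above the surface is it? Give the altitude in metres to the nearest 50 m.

Scale height: H = RT/g = 287 × 268 / 9.802 = 7847.0 m.
Invert the barometric formula: z = H ln(P₀/P).
P₀/P = 1010/266 = 3.7970; ln(3.7970) = 1.3342.
z = 7847.0 × 1.3342 = 10469 m.

z ≈ 10450 m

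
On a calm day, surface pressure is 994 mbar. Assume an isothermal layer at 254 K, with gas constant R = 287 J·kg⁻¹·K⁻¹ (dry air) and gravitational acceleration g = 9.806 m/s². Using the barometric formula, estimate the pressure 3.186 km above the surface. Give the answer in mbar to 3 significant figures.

Scale height: H = RT/g = 287 × 254 / 9.806 = 7434.0 m.
Barometric formula: P = P₀ exp(−z/H).
z/H = 3186.0/7434.0 = 0.42857; exp(−0.42857) = 0.65144.
P = 994 × 0.65144 = 647.53 mbar.

P ≈ 648 mbar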